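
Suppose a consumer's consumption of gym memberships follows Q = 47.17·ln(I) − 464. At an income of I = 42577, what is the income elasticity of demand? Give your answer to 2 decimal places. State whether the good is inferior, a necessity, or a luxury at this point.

1.22 (luxury)

At I = 42577: Q = 38.788.
dQ/dI = 47.17/I = 0.00110788 at this income.
η = (dQ/dI)·(I/Q) = 0.00110788 × (42577/38.788) = 1.22.
Since η > 1, the good is a luxury.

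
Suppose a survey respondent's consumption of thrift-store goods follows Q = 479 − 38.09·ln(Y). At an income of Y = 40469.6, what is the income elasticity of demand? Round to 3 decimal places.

-0.508

At Y = 40469.6: Q = 74.930.
dQ/dY = -38.09/Y = -0.0009412 at this income.
η = (dQ/dY)·(Y/Q) = -0.0009412 × (40469.6/74.930) = -0.508.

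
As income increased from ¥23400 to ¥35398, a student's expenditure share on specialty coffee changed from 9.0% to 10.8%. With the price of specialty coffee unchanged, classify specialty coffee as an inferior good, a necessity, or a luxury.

luxury

The budget share rises as income rises, so η > 1.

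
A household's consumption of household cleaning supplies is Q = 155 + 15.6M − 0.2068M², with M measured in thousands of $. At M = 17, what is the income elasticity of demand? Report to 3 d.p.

0.404

At M = 17: Q = 360.4348.
dQ/dM = 15.6 − 0.4136M = 8.56880.
η = (dQ/dM)·(M/Q) = 8.56880 × (17/360.4348) = 0.404.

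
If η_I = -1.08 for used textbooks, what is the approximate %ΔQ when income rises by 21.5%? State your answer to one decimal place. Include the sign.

-23.2%

%ΔQ ≈ η × %ΔI = -1.08 × 21.5% = -23.2%.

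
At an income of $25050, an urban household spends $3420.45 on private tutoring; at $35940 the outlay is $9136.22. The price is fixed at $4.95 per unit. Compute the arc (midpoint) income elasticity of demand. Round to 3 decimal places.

2.549

With a constant price, Q₁ = 3420.45/4.95 = 691.000 and Q₂ = 9136.22/4.95 = 1845.701 (equivalently, work directly with expenditure since P cancels).
Midpoint %ΔQ = (9136.22 − 3420.45)/6278.33 = 0.91040; midpoint %ΔI = (35940 − 25050)/30495 = 0.35711.
η = 0.91040 / 0.35711 = 2.549.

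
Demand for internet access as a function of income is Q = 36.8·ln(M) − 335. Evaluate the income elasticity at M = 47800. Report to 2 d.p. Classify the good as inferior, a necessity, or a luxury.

0.60 (necessity)

At M = 47800: Q = 61.512.
dQ/dM = 36.8/M = 0.000769874 at this income.
η = (dQ/dM)·(M/Q) = 0.000769874 × (47800/61.512) = 0.60.
Since 0 < η < 1, the good is a necessity.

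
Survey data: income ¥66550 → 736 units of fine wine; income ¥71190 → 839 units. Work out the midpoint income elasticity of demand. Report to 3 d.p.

ΔQ = 839 − 736 = 103; midpoint Q̄ = (736 + 839)/2 = 787.5.
ΔI = 71190 − 66550 = 4640; midpoint Ī = (66550 + 71190)/2 = 68870.
η = (ΔQ/Q̄) ÷ (ΔI/Ī) = (103/787.5) ÷ (4640/68870) = 1.941.

1.941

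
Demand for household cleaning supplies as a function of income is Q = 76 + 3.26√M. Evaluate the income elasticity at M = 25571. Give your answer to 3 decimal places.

At M = 25571: Q = 597.304.
dQ/dM = 3.26/(2√M) = 0.0101933 at this income.
η = (dQ/dM)·(M/Q) = 0.0101933 × (25571/597.304) = 0.436.

0.436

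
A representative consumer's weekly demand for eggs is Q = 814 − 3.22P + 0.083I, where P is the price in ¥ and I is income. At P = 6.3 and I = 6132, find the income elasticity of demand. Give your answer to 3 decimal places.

At P = 6.3, I = 6132: Q = 1302.670.
Holding P constant, ∂Q/∂I = 0.083.
η_I = (∂Q/∂I)·(I/Q) = 0.083 × (6132/1302.670) = 0.391.

0.391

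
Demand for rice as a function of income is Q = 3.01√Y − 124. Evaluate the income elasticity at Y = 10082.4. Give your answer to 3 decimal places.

At Y = 10082.4: Q = 178.238.
dQ/dY = 3.01/(2√Y) = 0.0149884 at this income.
η = (dQ/dY)·(Y/Q) = 0.0149884 × (10082.4/178.238) = 0.848.

0.848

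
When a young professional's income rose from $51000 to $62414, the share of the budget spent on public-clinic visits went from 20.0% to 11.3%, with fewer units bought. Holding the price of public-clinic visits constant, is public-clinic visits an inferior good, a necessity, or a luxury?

inferior good

Quantity demanded falls as income rises, so η < 0.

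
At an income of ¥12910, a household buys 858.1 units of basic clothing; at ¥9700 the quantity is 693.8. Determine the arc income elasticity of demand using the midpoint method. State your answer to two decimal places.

ΔQ = 693.8 − 858.1 = -164.3; midpoint Q̄ = (858.1 + 693.8)/2 = 775.95.
ΔI = 9700 − 12910 = -3210; midpoint Ī = (12910 + 9700)/2 = 11305.
η = (ΔQ/Q̄) ÷ (ΔI/Ī) = (-164.3/775.95) ÷ (-3210/11305) = 0.75.

0.75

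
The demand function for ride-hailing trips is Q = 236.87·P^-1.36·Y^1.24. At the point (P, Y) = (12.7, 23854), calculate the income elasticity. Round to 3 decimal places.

1.240

For a multiplicative demand Q = A·P^α·Y^β, the income elasticity is β everywhere.
Here β = 1.24, so η = 1.240.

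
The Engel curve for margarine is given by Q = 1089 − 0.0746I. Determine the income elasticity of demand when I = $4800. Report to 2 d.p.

At I = 4800: Q = 730.920.
dQ/dI = −0.0746.
η = (dQ/dI)·(I/Q) = -0.0746 × (4800/730.920) = -0.49.

-0.49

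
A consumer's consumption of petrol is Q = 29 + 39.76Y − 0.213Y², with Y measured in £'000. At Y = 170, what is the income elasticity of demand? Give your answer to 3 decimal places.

-8.778

At Y = 170: Q = 632.5000.
dQ/dY = 39.76 − 0.426Y = -32.66000.
η = (dQ/dY)·(Y/Q) = -32.66000 × (170/632.5000) = -8.778.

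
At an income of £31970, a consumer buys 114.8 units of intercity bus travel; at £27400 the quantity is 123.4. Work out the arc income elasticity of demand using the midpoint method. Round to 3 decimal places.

-0.469

ΔQ = 123.4 − 114.8 = 8.6; midpoint Q̄ = (114.8 + 123.4)/2 = 119.1.
ΔI = 27400 − 31970 = -4570; midpoint Ī = (31970 + 27400)/2 = 29685.
η = (ΔQ/Q̄) ÷ (ΔI/Ī) = (8.6/119.1) ÷ (-4570/29685) = -0.469.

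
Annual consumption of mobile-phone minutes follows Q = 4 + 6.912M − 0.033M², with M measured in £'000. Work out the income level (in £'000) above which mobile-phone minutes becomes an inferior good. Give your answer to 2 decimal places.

104.73

dQ/dM = 6.912 − 0.066M.
The good is inferior where dQ/dM < 0. Setting dQ/dM = 0 gives M = 6.912 / 0.066 = 104.73.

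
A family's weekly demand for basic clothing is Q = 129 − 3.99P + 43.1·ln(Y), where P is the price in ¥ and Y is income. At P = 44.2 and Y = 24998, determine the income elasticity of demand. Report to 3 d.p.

At P = 44.2, Y = 24998: Q = 389.096.
Holding P constant, ∂Q/∂Y = 43.1/Y = 0.00172414.
η_Y = (∂Q/∂Y)·(Y/Q) = 0.00172414 × (24998/389.096) = 0.111.

0.111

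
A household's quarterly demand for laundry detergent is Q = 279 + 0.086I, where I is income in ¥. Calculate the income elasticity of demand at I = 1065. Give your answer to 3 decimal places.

0.247

At I = 1065: Q = 370.590.
dQ/dI = 0.086.
η = (dQ/dI)·(I/Q) = 0.086 × (1065/370.590) = 0.247.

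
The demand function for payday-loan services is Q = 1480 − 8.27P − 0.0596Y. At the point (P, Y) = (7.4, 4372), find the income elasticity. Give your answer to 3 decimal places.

-0.225

At P = 7.4, Y = 4372: Q = 1158.231.
Holding P constant, ∂Q/∂Y = −0.0596.
η_Y = (∂Q/∂Y)·(Y/Q) = -0.0596 × (4372/1158.231) = -0.225.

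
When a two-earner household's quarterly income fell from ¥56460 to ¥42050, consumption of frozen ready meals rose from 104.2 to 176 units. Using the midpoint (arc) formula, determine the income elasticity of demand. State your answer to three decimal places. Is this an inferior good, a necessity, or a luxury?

-1.752 (inferior good)

ΔQ = 176 − 104.2 = 71.8; midpoint Q̄ = (104.2 + 176)/2 = 140.1.
ΔI = 42050 − 56460 = -14410; midpoint Ī = (56460 + 42050)/2 = 49255.
η = (ΔQ/Q̄) ÷ (ΔI/Ī) = (71.8/140.1) ÷ (-14410/49255) = -1.752.
η < 0 ⇒ inferior good.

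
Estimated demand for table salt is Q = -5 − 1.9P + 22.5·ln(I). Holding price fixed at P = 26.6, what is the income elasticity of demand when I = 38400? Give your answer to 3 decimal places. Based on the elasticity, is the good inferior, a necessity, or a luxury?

At P = 26.6, I = 38400: Q = 181.966.
Holding P constant, ∂Q/∂I = 22.5/I = 0.000585937.
η_I = (∂Q/∂I)·(I/Q) = 0.000585937 × (38400/181.966) = 0.124.
Since 0 < η < 1, this is a necessity.

0.124 (necessity)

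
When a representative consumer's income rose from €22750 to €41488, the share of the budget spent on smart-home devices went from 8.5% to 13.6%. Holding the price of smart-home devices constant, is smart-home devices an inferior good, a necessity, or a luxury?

The budget share rises as income rises, so η > 1.

luxury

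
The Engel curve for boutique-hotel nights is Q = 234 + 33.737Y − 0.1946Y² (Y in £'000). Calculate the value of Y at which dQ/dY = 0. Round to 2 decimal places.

dQ/dY = 33.737 − 0.3892Y.
The good is inferior where dQ/dY < 0. Setting dQ/dY = 0 gives Y = 33.737 / 0.3892 = 86.68.

86.68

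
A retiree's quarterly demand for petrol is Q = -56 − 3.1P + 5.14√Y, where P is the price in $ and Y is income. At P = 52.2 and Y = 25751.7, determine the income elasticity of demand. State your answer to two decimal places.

0.68

At P = 52.2, Y = 25751.7: Q = 607.013.
Holding P constant, ∂Q/∂Y = 5.14/(2√Y) = 0.0160151.
η_Y = (∂Q/∂Y)·(Y/Q) = 0.0160151 × (25751.7/607.013) = 0.68.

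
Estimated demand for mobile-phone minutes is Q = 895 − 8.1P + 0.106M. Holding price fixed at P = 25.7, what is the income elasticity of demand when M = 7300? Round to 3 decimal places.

0.530

At P = 25.7, M = 7300: Q = 1460.630.
Holding P constant, ∂Q/∂M = 0.106.
η_M = (∂Q/∂M)·(M/Q) = 0.106 × (7300/1460.630) = 0.530.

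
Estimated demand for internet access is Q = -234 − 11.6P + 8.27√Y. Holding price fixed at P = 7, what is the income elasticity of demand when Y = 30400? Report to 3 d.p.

0.640

At P = 7, Y = 30400: Q = 1126.724.
Holding P constant, ∂Q/∂Y = 8.27/(2√Y) = 0.0237159.
η_Y = (∂Q/∂Y)·(Y/Q) = 0.0237159 × (30400/1126.724) = 0.640.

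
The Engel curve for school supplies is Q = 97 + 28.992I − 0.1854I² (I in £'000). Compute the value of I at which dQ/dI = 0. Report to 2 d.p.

dQ/dI = 28.992 − 0.3708I.
The good is inferior where dQ/dI < 0. Setting dQ/dI = 0 gives I = 28.992 / 0.3708 = 78.19.

78.19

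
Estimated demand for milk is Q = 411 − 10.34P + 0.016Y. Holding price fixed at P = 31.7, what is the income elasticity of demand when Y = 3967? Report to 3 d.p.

0.433

At P = 31.7, Y = 3967: Q = 146.694.
Holding P constant, ∂Q/∂Y = 0.016.
η_Y = (∂Q/∂Y)·(Y/Q) = 0.016 × (3967/146.694) = 0.433.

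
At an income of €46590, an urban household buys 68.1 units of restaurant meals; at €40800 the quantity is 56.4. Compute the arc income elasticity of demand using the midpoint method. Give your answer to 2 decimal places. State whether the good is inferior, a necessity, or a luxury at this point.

1.42 (luxury)

ΔQ = 56.4 − 68.1 = -11.7; midpoint Q̄ = (68.1 + 56.4)/2 = 62.25.
ΔI = 40800 − 46590 = -5790; midpoint Ī = (46590 + 40800)/2 = 43695.
η = (ΔQ/Q̄) ÷ (ΔI/Ī) = (-11.7/62.25) ÷ (-5790/43695) = 1.42.
η > 1 ⇒ luxury.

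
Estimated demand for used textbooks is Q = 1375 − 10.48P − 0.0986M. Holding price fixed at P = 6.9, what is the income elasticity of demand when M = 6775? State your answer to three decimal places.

-1.053

At P = 6.9, M = 6775: Q = 634.673.
Holding P constant, ∂Q/∂M = −0.0986.
η_M = (∂Q/∂M)·(M/Q) = -0.0986 × (6775/634.673) = -1.053.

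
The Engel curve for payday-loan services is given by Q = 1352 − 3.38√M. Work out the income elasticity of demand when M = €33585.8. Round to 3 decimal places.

At M = 33585.8: Q = 732.567.
dQ/dM = -3.38/(2√M) = -0.00922165 at this income.
η = (dQ/dM)·(M/Q) = -0.00922165 × (33585.8/732.567) = -0.423.

-0.423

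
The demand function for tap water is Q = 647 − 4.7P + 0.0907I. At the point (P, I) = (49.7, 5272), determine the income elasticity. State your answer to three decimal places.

0.536

At P = 49.7, I = 5272: Q = 891.580.
Holding P constant, ∂Q/∂I = 0.0907.
η_I = (∂Q/∂I)·(I/Q) = 0.0907 × (5272/891.580) = 0.536.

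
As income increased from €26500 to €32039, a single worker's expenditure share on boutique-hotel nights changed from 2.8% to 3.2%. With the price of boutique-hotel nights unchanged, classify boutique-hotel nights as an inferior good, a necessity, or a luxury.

luxury

The budget share rises as income rises, so η > 1.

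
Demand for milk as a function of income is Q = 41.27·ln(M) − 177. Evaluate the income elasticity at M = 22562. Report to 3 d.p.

0.174

At M = 22562: Q = 236.691.
dQ/dM = 41.27/M = 0.00182918 at this income.
η = (dQ/dM)·(M/Q) = 0.00182918 × (22562/236.691) = 0.174.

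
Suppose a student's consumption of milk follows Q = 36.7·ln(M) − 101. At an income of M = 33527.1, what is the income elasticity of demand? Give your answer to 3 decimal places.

At M = 33527.1: Q = 281.418.
dQ/dM = 36.7/M = 0.00109464 at this income.
η = (dQ/dM)·(M/Q) = 0.00109464 × (33527.1/281.418) = 0.130.

0.130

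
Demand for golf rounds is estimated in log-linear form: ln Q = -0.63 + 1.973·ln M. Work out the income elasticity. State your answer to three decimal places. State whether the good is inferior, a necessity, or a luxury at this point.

1.973 (luxury)

In a log-linear demand, the coefficient on ln M is the income elasticity.
So η = 1.973.
η > 1 ⇒ luxury.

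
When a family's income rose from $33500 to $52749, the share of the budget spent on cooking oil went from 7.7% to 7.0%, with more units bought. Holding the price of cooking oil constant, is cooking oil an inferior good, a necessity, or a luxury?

necessity

Quantity rises but the budget share falls as income rises, so 0 < η < 1.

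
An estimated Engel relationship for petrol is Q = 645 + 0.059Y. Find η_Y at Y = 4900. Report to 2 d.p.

0.31

At Y = 4900: Q = 934.100.
dQ/dY = 0.059.
η = (dQ/dY)·(Y/Q) = 0.059 × (4900/934.100) = 0.31.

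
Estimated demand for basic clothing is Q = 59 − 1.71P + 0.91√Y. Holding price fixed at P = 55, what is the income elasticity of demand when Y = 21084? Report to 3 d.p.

At P = 55, Y = 21084: Q = 97.085.
Holding P constant, ∂Q/∂Y = 0.91/(2√Y) = 0.00313354.
η_Y = (∂Q/∂Y)·(Y/Q) = 0.00313354 × (21084/97.085) = 0.681.

0.681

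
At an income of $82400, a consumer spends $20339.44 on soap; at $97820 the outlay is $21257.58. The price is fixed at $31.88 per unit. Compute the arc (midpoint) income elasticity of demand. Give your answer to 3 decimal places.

0.258

With a constant price, Q₁ = 20339.44/31.88 = 638.000 and Q₂ = 21257.58/31.88 = 666.800 (equivalently, work directly with expenditure since P cancels).
Midpoint %ΔQ = (21257.58 − 20339.44)/20798.51 = 0.04414; midpoint %ΔI = (97820 − 82400)/90110 = 0.17112.
η = 0.04414 / 0.17112 = 0.258.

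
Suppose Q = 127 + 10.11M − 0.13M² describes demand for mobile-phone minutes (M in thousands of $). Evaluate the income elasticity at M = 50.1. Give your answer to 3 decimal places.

At M = 50.1: Q = 307.2097.
dQ/dM = 10.11 − 0.26M = -2.91600.
η = (dQ/dM)·(M/Q) = -2.91600 × (50.1/307.2097) = -0.476.

-0.476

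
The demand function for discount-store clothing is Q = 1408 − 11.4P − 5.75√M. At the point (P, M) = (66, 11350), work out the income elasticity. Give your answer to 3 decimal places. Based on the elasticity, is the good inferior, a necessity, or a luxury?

At P = 66, M = 11350: Q = 43.016.
Holding P constant, ∂Q/∂M = -5.75/(2√M) = -0.0269861.
η_M = (∂Q/∂M)·(M/Q) = -0.0269861 × (11350/43.016) = -7.120.
Since η < 0, this is an inferior good.

-7.120 (inferior good)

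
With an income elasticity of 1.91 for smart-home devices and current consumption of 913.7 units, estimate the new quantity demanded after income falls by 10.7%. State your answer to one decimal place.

%ΔQ ≈ η × %ΔI = 1.91 × (-10.7%) = -20.437%.
New Q ≈ 913.7 × (1 − 0.20437) = 727.0.

727.0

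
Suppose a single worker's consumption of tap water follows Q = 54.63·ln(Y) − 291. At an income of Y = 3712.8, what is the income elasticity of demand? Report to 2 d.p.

0.35

At Y = 3712.8: Q = 158.034.
dQ/dY = 54.63/Y = 0.014714 at this income.
η = (dQ/dY)·(Y/Q) = 0.014714 × (3712.8/158.034) = 0.35.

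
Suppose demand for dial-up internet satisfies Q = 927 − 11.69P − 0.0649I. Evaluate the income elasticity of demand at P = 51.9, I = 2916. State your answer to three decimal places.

At P = 51.9, I = 2916: Q = 131.041.
Holding P constant, ∂Q/∂I = −0.0649.
η_I = (∂Q/∂I)·(I/Q) = -0.0649 × (2916/131.041) = -1.444.

-1.444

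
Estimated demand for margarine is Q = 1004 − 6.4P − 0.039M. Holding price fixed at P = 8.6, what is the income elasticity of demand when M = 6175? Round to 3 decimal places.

-0.340

At P = 8.6, M = 6175: Q = 708.135.
Holding P constant, ∂Q/∂M = −0.039.
η_M = (∂Q/∂M)·(M/Q) = -0.039 × (6175/708.135) = -0.340.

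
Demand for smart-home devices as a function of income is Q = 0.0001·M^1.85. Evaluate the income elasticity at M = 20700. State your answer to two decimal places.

1.85

For Q = A·M^β the income elasticity is constant and equal to β.
Here β = 1.85, so η = 1.85.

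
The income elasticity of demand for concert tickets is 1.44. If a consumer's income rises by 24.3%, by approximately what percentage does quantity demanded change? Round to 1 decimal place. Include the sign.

%ΔQ ≈ η × %ΔI = 1.44 × 24.3% = 35.0%.

35.0%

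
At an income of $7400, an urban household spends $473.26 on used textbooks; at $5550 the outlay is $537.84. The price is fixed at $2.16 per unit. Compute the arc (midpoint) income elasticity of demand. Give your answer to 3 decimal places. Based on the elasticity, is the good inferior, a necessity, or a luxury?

-0.447 (inferior good)

With a constant price, Q₁ = 473.26/2.16 = 219.102 and Q₂ = 537.84/2.16 = 249.000 (equivalently, work directly with expenditure since P cancels).
Midpoint %ΔQ = (537.84 − 473.26)/505.55 = 0.12774; midpoint %ΔI = (5550 − 7400)/6475 = -0.28571.
η = 0.12774 / -0.28571 = -0.447.
η < 0 ⇒ inferior good.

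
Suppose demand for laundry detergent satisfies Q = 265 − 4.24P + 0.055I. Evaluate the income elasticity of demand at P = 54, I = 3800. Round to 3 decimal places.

At P = 54, I = 3800: Q = 245.040.
Holding P constant, ∂Q/∂I = 0.055.
η_I = (∂Q/∂I)·(I/Q) = 0.055 × (3800/245.040) = 0.853.

0.853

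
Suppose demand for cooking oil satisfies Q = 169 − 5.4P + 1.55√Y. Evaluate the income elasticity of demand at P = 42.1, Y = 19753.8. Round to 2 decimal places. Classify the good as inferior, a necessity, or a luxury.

0.68 (necessity)

At P = 42.1, Y = 19753.8: Q = 159.510.
Holding P constant, ∂Q/∂Y = 1.55/(2√Y) = 0.00551412.
η_Y = (∂Q/∂Y)·(Y/Q) = 0.00551412 × (19753.8/159.510) = 0.68.
Since 0 < η < 1, this is a necessity.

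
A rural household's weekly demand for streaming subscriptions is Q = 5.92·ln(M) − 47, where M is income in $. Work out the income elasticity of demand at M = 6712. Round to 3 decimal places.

At M = 6712: Q = 5.165.
dQ/dM = 5.92/M = 0.000882002 at this income.
η = (dQ/dM)·(M/Q) = 0.000882002 × (6712/5.165) = 1.146.

1.146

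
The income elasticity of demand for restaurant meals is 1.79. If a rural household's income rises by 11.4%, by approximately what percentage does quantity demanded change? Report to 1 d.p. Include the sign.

20.4%

%ΔQ ≈ η × %ΔI = 1.79 × 11.4% = 20.4%.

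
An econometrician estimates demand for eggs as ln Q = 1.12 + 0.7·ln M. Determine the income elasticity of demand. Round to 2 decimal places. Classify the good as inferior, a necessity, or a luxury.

In a log-linear demand, the coefficient on ln M is the income elasticity.
So η = 0.70.
0 < η < 1 ⇒ necessity.

0.70 (necessity)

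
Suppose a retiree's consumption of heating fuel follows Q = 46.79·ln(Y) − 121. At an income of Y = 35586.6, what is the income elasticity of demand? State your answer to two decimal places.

0.13

At Y = 35586.6: Q = 369.346.
dQ/dY = 46.79/Y = 0.00131482 at this income.
η = (dQ/dY)·(Y/Q) = 0.00131482 × (35586.6/369.346) = 0.13.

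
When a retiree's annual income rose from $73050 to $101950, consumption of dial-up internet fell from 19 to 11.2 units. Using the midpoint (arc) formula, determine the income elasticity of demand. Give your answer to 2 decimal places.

-1.56

ΔQ = 11.2 − 19 = -7.8; midpoint Q̄ = (19 + 11.2)/2 = 15.1.
ΔI = 101950 − 73050 = 28900; midpoint Ī = (73050 + 101950)/2 = 87500.
η = (ΔQ/Q̄) ÷ (ΔI/Ī) = (-7.8/15.1) ÷ (28900/87500) = -1.56.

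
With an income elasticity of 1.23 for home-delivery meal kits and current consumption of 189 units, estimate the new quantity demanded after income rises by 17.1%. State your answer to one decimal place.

228.8

%ΔQ ≈ η × %ΔI = 1.23 × 17.1% = 21.033%.
New Q ≈ 189 × (1 + 0.21033) = 228.8.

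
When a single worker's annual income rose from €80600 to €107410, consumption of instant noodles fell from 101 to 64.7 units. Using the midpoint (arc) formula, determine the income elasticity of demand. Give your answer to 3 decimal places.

-1.536

ΔQ = 64.7 − 101 = -36.3; midpoint Q̄ = (101 + 64.7)/2 = 82.85.
ΔI = 107410 − 80600 = 26810; midpoint Ī = (80600 + 107410)/2 = 94005.
η = (ΔQ/Q̄) ÷ (ΔI/Ī) = (-36.3/82.85) ÷ (26810/94005) = -1.536.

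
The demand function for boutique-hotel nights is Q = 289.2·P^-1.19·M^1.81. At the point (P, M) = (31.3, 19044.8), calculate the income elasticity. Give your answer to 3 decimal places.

1.810

For a multiplicative demand Q = A·P^α·M^β, the income elasticity is β everywhere.
Here β = 1.81, so η = 1.810.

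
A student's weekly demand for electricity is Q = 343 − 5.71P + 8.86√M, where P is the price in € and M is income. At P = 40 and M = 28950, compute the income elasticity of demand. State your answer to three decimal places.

0.465

At P = 40, M = 28950: Q = 1622.102.
Holding P constant, ∂Q/∂M = 8.86/(2√M) = 0.0260363.
η_M = (∂Q/∂M)·(M/Q) = 0.0260363 × (28950/1622.102) = 0.465.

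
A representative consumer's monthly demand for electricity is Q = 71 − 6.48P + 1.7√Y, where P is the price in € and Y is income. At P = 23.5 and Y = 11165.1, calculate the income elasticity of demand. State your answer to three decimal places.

At P = 23.5, Y = 11165.1: Q = 98.351.
Holding P constant, ∂Q/∂Y = 1.7/(2√Y) = 0.00804429.
η_Y = (∂Q/∂Y)·(Y/Q) = 0.00804429 × (11165.1/98.351) = 0.913.

0.913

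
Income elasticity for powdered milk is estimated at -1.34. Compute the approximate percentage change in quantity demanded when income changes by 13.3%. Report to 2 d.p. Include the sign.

%ΔQ ≈ η × %ΔI = -1.34 × 13.3% = -17.82%.

-17.82%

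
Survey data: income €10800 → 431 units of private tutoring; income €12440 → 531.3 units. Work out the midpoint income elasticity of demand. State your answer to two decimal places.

1.48

ΔQ = 531.3 − 431 = 100.3; midpoint Q̄ = (431 + 531.3)/2 = 481.15.
ΔI = 12440 − 10800 = 1640; midpoint Ī = (10800 + 12440)/2 = 11620.
η = (ΔQ/Q̄) ÷ (ΔI/Ī) = (100.3/481.15) ÷ (1640/11620) = 1.48.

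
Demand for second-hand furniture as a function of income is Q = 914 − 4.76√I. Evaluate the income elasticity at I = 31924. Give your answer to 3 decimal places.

-6.695

At I = 31924: Q = 63.517.
dQ/dI = -4.76/(2√I) = -0.0133204 at this income.
η = (dQ/dI)·(I/Q) = -0.0133204 × (31924/63.517) = -6.695.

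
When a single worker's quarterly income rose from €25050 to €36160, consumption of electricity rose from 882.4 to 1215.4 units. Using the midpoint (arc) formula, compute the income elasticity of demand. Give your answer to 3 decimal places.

0.875

ΔQ = 1215.4 − 882.4 = 333; midpoint Q̄ = (882.4 + 1215.4)/2 = 1048.9.
ΔI = 36160 − 25050 = 11110; midpoint Ī = (25050 + 36160)/2 = 30605.
η = (ΔQ/Q̄) ÷ (ΔI/Ī) = (333/1048.9) ÷ (11110/30605) = 0.875.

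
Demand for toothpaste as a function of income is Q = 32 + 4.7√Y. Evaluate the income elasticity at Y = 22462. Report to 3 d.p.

At Y = 22462: Q = 736.404.
dQ/dY = 4.7/(2√Y) = 0.0156799 at this income.
η = (dQ/dY)·(Y/Q) = 0.0156799 × (22462/736.404) = 0.478.

0.478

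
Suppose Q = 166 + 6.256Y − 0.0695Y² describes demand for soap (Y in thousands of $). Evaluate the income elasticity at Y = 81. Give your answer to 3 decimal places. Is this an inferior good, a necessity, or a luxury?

At Y = 81: Q = 216.7465.
dQ/dY = 6.256 − 0.139Y = -5.00300.
η = (dQ/dY)·(Y/Q) = -5.00300 × (81/216.7465) = -1.870.
η < 0 ⇒ inferior good.

-1.870 (inferior good)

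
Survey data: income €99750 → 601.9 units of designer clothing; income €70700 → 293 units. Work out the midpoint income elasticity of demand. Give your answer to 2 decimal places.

2.03

ΔQ = 293 − 601.9 = -308.9; midpoint Q̄ = (601.9 + 293)/2 = 447.45.
ΔI = 70700 − 99750 = -29050; midpoint Ī = (99750 + 70700)/2 = 85225.
η = (ΔQ/Q̄) ÷ (ΔI/Ī) = (-308.9/447.45) ÷ (-29050/85225) = 2.03.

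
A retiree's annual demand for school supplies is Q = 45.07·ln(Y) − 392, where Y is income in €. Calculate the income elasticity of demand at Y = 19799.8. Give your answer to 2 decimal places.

At Y = 19799.8: Q = 53.897.
dQ/dY = 45.07/Y = 0.00227629 at this income.
η = (dQ/dY)·(Y/Q) = 0.00227629 × (19799.8/53.897) = 0.84.

0.84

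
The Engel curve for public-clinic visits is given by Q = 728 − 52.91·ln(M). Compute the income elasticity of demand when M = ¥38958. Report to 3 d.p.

-0.314

At M = 38958: Q = 168.729.
dQ/dM = -52.91/M = -0.00135813 at this income.
η = (dQ/dM)·(M/Q) = -0.00135813 × (38958/168.729) = -0.314.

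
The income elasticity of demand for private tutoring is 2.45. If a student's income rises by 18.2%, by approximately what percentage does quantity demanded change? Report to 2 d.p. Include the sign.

%ΔQ ≈ η × %ΔI = 2.45 × 18.2% = 44.59%.

44.59%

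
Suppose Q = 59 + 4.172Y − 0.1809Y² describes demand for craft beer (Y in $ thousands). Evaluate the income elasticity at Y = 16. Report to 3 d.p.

-0.326

At Y = 16: Q = 79.4416.
dQ/dY = 4.172 − 0.3618Y = -1.61680.
η = (dQ/dY)·(Y/Q) = -1.61680 × (16/79.4416) = -0.326.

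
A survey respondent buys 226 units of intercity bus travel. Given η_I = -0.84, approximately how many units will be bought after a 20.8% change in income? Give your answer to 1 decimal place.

%ΔQ ≈ η × %ΔI = -0.84 × 20.8% = -17.472%.
New Q ≈ 226 × (1 − 0.17472) = 186.5.

186.5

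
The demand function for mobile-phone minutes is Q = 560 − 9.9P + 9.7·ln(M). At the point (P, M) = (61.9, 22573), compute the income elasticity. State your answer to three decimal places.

At P = 61.9, M = 22573: Q = 44.428.
Holding P constant, ∂Q/∂M = 9.7/M = 0.000429717.
η_M = (∂Q/∂M)·(M/Q) = 0.000429717 × (22573/44.428) = 0.218.

0.218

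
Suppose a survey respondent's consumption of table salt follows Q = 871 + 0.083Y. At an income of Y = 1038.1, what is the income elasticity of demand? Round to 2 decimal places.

At Y = 1038.1: Q = 957.162.
dQ/dY = 0.083.
η = (dQ/dY)·(Y/Q) = 0.083 × (1038.1/957.162) = 0.09.

0.09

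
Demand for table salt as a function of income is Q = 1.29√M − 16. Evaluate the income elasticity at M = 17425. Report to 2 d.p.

At M = 17425: Q = 154.285.
dQ/dM = 1.29/(2√M) = 0.00488622 at this income.
η = (dQ/dM)·(M/Q) = 0.00488622 × (17425/154.285) = 0.55.

0.55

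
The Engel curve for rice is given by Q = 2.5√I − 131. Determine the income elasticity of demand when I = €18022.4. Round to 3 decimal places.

At I = 18022.4: Q = 204.619.
dQ/dI = 2.5/(2√I) = 0.00931116 at this income.
η = (dQ/dI)·(I/Q) = 0.00931116 × (18022.4/204.619) = 0.820.

0.820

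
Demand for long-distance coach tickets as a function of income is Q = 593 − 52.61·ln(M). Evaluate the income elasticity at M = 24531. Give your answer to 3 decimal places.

-0.859

At M = 24531: Q = 61.234.
dQ/dM = -52.61/M = -0.00214463 at this income.
η = (dQ/dM)·(M/Q) = -0.00214463 × (24531/61.234) = -0.859.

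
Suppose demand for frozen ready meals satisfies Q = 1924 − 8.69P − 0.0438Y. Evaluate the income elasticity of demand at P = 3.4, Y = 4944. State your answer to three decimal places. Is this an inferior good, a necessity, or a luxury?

At P = 3.4, Y = 4944: Q = 1677.907.
Holding P constant, ∂Q/∂Y = −0.0438.
η_Y = (∂Q/∂Y)·(Y/Q) = -0.0438 × (4944/1677.907) = -0.129.
Since η < 0, this is an inferior good.

-0.129 (inferior good)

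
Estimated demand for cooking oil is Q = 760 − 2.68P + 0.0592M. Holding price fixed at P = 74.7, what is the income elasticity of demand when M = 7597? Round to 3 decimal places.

0.445

At P = 74.7, M = 7597: Q = 1009.546.
Holding P constant, ∂Q/∂M = 0.0592.
η_M = (∂Q/∂M)·(M/Q) = 0.0592 × (7597/1009.546) = 0.445.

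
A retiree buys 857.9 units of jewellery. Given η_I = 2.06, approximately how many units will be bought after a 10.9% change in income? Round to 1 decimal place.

1050.5

%ΔQ ≈ η × %ΔI = 2.06 × 10.9% = 22.454%.
New Q ≈ 857.9 × (1 + 0.22454) = 1050.5.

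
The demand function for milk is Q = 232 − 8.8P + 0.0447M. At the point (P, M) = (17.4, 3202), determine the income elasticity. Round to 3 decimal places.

At P = 17.4, M = 3202: Q = 222.009.
Holding P constant, ∂Q/∂M = 0.0447.
η_M = (∂Q/∂M)·(M/Q) = 0.0447 × (3202/222.009) = 0.645.

0.645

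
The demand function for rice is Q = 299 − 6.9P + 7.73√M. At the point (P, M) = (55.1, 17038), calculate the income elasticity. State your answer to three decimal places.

At P = 55.1, M = 17038: Q = 927.805.
Holding P constant, ∂Q/∂M = 7.73/(2√M) = 0.0296101.
η_M = (∂Q/∂M)·(M/Q) = 0.0296101 × (17038/927.805) = 0.544.

0.544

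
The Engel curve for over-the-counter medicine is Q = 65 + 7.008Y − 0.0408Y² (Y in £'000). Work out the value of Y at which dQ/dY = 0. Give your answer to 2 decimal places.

85.88

dQ/dY = 7.008 − 0.0816Y.
The good is inferior where dQ/dY < 0. Setting dQ/dY = 0 gives Y = 7.008 / 0.0816 = 85.88.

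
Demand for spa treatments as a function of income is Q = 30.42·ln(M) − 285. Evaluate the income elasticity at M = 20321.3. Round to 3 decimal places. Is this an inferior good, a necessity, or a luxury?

At M = 20321.3: Q = 16.749.
dQ/dM = 30.42/M = 0.00149695 at this income.
η = (dQ/dM)·(M/Q) = 0.00149695 × (20321.3/16.749) = 1.816.
Since η > 1, the good is a luxury.

1.816 (luxury)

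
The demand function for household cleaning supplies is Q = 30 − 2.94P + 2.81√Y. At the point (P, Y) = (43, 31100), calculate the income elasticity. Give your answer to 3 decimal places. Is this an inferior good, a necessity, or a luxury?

At P = 43, Y = 31100: Q = 399.129.
Holding P constant, ∂Q/∂Y = 2.81/(2√Y) = 0.00796702.
η_Y = (∂Q/∂Y)·(Y/Q) = 0.00796702 × (31100/399.129) = 0.621.
Since 0 < η < 1, this is a necessity.

0.621 (necessity)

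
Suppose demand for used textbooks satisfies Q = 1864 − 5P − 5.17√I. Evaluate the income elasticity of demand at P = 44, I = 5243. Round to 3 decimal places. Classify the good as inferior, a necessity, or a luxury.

At P = 44, I = 5243: Q = 1269.648.
Holding P constant, ∂Q/∂I = -5.17/(2√I) = -0.0357002.
η_I = (∂Q/∂I)·(I/Q) = -0.0357002 × (5243/1269.648) = -0.147.
Since η < 0, this is an inferior good.

-0.147 (inferior good)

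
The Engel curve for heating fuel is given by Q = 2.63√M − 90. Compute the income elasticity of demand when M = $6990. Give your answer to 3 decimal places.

At M = 6990: Q = 129.884.
dQ/dM = 2.63/(2√M) = 0.0157285 at this income.
η = (dQ/dM)·(M/Q) = 0.0157285 × (6990/129.884) = 0.846.

0.846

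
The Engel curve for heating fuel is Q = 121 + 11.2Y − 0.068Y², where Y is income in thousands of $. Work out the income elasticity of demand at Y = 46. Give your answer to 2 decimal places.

0.46

At Y = 46: Q = 492.3120.
dQ/dY = 11.2 − 0.136Y = 4.94400.
η = (dQ/dY)·(Y/Q) = 4.94400 × (46/492.3120) = 0.46.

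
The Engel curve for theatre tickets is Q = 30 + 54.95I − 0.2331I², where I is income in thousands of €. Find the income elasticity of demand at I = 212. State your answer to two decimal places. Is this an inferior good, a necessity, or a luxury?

-7.73 (inferior good)

At I = 212: Q = 1202.9536.
dQ/dI = 54.95 − 0.4662I = -43.88440.
η = (dQ/dI)·(I/Q) = -43.88440 × (212/1202.9536) = -7.73.
η < 0 ⇒ inferior good.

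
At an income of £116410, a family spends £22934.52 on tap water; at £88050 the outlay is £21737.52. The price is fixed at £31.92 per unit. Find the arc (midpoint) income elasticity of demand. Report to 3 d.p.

With a constant price, Q₁ = 22934.52/31.92 = 718.500 and Q₂ = 21737.52/31.92 = 681.000 (equivalently, work directly with expenditure since P cancels).
Midpoint %ΔQ = (21737.52 − 22934.52)/22336.02 = -0.05359; midpoint %ΔI = (88050 − 116410)/102230 = -0.27741.
η = -0.05359 / -0.27741 = 0.193.

0.193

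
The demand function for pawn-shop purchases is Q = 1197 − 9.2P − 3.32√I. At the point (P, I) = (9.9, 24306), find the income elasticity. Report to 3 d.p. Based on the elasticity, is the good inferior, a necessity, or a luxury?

-0.440 (inferior good)

At P = 9.9, I = 24306: Q = 588.319.
Holding P constant, ∂Q/∂I = -3.32/(2√I) = -0.0106476.
η_I = (∂Q/∂I)·(I/Q) = -0.0106476 × (24306/588.319) = -0.440.
Since η < 0, this is an inferior good.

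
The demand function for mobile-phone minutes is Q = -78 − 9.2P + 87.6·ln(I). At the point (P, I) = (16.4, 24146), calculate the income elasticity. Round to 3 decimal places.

At P = 16.4, I = 24146: Q = 655.168.
Holding P constant, ∂Q/∂I = 87.6/I = 0.00362793.
η_I = (∂Q/∂I)·(I/Q) = 0.00362793 × (24146/655.168) = 0.134.

0.134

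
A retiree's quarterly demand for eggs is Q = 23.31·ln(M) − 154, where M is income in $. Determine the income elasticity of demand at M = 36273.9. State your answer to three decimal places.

At M = 36273.9: Q = 90.728.
dQ/dM = 23.31/M = 0.000642611 at this income.
η = (dQ/dM)·(M/Q) = 0.000642611 × (36273.9/90.728) = 0.257.

0.257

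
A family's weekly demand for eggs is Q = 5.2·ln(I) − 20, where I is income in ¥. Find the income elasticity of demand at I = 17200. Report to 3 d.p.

0.169

At I = 17200: Q = 30.714.
dQ/dI = 5.2/I = 0.000302326 at this income.
η = (dQ/dI)·(I/Q) = 0.000302326 × (17200/30.714) = 0.169.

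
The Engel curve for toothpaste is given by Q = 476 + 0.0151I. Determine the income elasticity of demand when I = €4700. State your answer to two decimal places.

0.13

At I = 4700: Q = 546.970.
dQ/dI = 0.0151.
η = (dQ/dI)·(I/Q) = 0.0151 × (4700/546.970) = 0.13.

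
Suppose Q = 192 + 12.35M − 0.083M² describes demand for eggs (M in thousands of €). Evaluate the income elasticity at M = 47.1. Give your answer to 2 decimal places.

At M = 47.1: Q = 589.5570.
dQ/dM = 12.35 − 0.166M = 4.53140.
η = (dQ/dM)·(M/Q) = 4.53140 × (47.1/589.5570) = 0.36.

0.36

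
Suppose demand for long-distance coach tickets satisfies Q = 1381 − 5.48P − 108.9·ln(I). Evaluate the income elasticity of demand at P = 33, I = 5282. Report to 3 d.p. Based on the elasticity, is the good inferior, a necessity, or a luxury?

At P = 33, I = 5282: Q = 266.663.
Holding P constant, ∂Q/∂I = -108.9/I = -0.0206172.
η_I = (∂Q/∂I)·(I/Q) = -0.0206172 × (5282/266.663) = -0.408.
Since η < 0, this is an inferior good.

-0.408 (inferior good)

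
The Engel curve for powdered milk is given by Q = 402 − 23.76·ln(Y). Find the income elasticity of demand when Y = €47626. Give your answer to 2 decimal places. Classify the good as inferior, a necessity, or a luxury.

At Y = 47626: Q = 146.078.
dQ/dY = -23.76/Y = -0.000498887 at this income.
η = (dQ/dY)·(Y/Q) = -0.000498887 × (47626/146.078) = -0.16.
Since η < 0, the good is an inferior good.

-0.16 (inferior good)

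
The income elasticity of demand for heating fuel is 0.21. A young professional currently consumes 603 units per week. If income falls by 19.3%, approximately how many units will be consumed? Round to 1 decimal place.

578.6

%ΔQ ≈ η × %ΔI = 0.21 × (-19.3%) = -4.053%.
New Q ≈ 603 × (1 − 0.04053) = 578.6.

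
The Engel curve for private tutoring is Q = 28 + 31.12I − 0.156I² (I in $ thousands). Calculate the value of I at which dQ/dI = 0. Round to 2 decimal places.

99.74

dQ/dI = 31.12 − 0.312I.
The good is inferior where dQ/dI < 0. Setting dQ/dI = 0 gives I = 31.12 / 0.312 = 99.74.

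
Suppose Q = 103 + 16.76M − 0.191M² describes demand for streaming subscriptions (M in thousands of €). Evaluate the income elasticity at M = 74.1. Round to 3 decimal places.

-2.889

At M = 74.1: Q = 296.1713.
dQ/dM = 16.76 − 0.382M = -11.54620.
η = (dQ/dM)·(M/Q) = -11.54620 × (74.1/296.1713) = -2.889.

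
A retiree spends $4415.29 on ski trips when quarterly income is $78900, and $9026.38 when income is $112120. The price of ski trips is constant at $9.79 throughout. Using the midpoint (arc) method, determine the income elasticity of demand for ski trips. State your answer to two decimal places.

1.97

With a constant price, Q₁ = 4415.29/9.79 = 451.000 and Q₂ = 9026.38/9.79 = 922.000 (equivalently, work directly with expenditure since P cancels).
Midpoint %ΔQ = (9026.38 − 4415.29)/6720.83 = 0.68609; midpoint %ΔI = (112120 − 78900)/95510 = 0.34782.
η = 0.68609 / 0.34782 = 1.97.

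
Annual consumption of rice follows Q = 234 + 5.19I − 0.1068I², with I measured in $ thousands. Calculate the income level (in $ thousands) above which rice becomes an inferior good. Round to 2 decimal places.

dQ/dI = 5.19 − 0.2136I.
The good is inferior where dQ/dI < 0. Setting dQ/dI = 0 gives I = 5.19 / 0.2136 = 24.30.

24.30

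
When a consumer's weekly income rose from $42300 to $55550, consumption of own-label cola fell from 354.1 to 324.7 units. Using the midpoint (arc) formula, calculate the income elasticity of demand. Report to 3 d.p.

-0.320

ΔQ = 324.7 − 354.1 = -29.4; midpoint Q̄ = (354.1 + 324.7)/2 = 339.4.
ΔI = 55550 − 42300 = 13250; midpoint Ī = (42300 + 55550)/2 = 48925.
η = (ΔQ/Q̄) ÷ (ΔI/Ī) = (-29.4/339.4) ÷ (13250/48925) = -0.320.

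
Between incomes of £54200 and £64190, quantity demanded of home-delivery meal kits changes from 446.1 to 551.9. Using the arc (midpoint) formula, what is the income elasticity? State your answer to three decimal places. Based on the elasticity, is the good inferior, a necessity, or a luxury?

1.256 (luxury)

ΔQ = 551.9 − 446.1 = 105.8; midpoint Q̄ = (446.1 + 551.9)/2 = 499.
ΔI = 64190 − 54200 = 9990; midpoint Ī = (54200 + 64190)/2 = 59195.
η = (ΔQ/Q̄) ÷ (ΔI/Ī) = (105.8/499) ÷ (9990/59195) = 1.256.
η > 1 ⇒ luxury.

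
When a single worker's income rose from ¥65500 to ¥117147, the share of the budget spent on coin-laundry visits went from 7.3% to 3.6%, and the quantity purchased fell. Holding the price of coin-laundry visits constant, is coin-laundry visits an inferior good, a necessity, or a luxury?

inferior good

Quantity demanded falls as income rises, so η < 0.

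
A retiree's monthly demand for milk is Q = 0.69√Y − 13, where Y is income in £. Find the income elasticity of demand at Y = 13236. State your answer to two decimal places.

At Y = 13236: Q = 66.383.
dQ/dY = 0.69/(2√Y) = 0.00299875 at this income.
η = (dQ/dY)·(Y/Q) = 0.00299875 × (13236/66.383) = 0.60.

0.60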